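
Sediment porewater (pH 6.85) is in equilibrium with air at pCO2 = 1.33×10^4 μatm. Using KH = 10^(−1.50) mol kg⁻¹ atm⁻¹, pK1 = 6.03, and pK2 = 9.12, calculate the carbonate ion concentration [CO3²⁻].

[CO3²⁻] = 14.9 μmol/kg

[CO2*] = KH · pCO2 = 10^(−1.50) × 1.33×10^4×10^-6 = 4.206×10^-4 mol/kg
α₀ = 1/(1 + K1/[H⁺] + K1K2/[H⁺]²) = 1/(1 + 10^+0.82 + 10^-1.45) = 0.1308
DIC = [CO2*]/α₀ = 4.206×10^-4 / 0.1308 = 3.214 mmol/kg
[CO3²⁻] = α₂·DIC; α₂ = 0.004643, so [CO3²⁻] = 0.004643 × 3.214 = 0.0149 mmol/kg = 14.9 μmol/kg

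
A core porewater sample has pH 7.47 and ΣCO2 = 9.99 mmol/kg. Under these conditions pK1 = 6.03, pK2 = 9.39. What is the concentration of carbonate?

α₂ = 1 / (1 + [H⁺]/K2 + [H⁺]²/(K1K2)) = 1 / (1 + 10^+1.92 + 10^+0.48)
   = 1 / (1 + 83.176 + 3.0200) = 1/87.196 = 0.01147
[CO3²⁻] = α₂ × DIC = 0.01147 × 9.99 = 0.115 mmol/kg

[CO3²⁻] = 0.115 mmol/kg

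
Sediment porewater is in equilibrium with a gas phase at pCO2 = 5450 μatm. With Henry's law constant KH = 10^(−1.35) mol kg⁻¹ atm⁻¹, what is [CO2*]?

[CO2*] = 243 μmol/kg

KH = 10^(−1.35) = 4.467×10^-2 mol kg⁻¹ atm⁻¹
[CO2*] = KH · pCO2 = 4.467×10^-2 × 5450×10^-6 atm = 2.43×10^-4 mol/kg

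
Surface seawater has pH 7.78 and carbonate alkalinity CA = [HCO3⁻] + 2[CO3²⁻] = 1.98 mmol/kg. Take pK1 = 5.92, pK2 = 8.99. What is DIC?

CA = [HCO3⁻] + 2[CO3²⁻] = (α₁ + 2α₂)·DIC
At pH 7.78: [H⁺]/K1 = 10^-1.86 = 0.013804, K2/[H⁺] = 10^-1.21 = 0.061660
α₁ = 1/(1 + 0.013804 + 0.061660) = 1/1.0755 = 0.9298; α₂ = α₁·K2/[H⁺] = 0.05733
α₁ + 2α₂ = 1.0445
DIC = CA / (α₁ + 2α₂) = 1.98 / 1.0445 = 1.90 mmol/kg

DIC = 1.90 mmol/kg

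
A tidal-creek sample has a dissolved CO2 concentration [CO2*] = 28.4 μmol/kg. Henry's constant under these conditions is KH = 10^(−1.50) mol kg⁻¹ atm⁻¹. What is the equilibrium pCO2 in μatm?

KH = 10^(−1.50) = 3.162×10^-2 mol kg⁻¹ atm⁻¹
pCO2 = [CO2*]/KH = 28.4×10^-6 / 3.162×10^-2 = 8.98×10^-4 atm = 898 μatm

pCO2 = 898 μatm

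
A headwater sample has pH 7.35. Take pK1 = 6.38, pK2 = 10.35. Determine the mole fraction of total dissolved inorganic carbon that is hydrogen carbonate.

α₁ = 1 / (1 + [H⁺]/K1 + K2/[H⁺]) = 1 / (1 + 10^-0.97 + 10^-3.00)
   = 1 / (1 + 0.10715 + 0.0010000) = 1/1.1082 = 0.9024

α₁ = 0.902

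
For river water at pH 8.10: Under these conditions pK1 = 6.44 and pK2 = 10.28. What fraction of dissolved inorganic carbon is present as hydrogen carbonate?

α₁ = 0.972

α₁ = 1 / (1 + [H⁺]/K1 + K2/[H⁺]) = 1 / (1 + 10^-1.66 + 10^-2.18)
   = 1 / (1 + 0.021878 + 0.0066069) = 1/1.0285 = 0.9723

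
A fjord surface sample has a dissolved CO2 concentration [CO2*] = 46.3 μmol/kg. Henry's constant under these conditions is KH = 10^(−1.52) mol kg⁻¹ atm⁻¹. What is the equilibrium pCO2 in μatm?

KH = 10^(−1.52) = 3.020×10^-2 mol kg⁻¹ atm⁻¹
pCO2 = [CO2*]/KH = 46.3×10^-6 / 3.020×10^-2 = 1.53×10^-3 atm = 1530 μatm

pCO2 = 1530 μatm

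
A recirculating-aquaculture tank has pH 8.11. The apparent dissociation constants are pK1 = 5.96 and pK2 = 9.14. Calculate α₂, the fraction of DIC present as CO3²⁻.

α₂ = 0.0848

α₂ = 1 / (1 + [H⁺]/K2 + [H⁺]²/(K1K2)) = 1 / (1 + 10^+1.03 + 10^-1.12)
   = 1 / (1 + 10.715 + 0.075858) = 1/11.791 = 0.08481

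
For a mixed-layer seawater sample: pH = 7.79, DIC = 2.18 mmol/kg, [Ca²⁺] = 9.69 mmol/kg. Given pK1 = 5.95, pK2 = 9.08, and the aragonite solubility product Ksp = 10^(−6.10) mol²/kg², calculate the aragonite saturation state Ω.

Ω = 1.28

α₂ = 1 / (1 + [H⁺]/K2 + [H⁺]²/(K1K2)) = 1 / (1 + 10^+1.29 + 10^-0.55)
   = 1 / (1 + 19.498 + 0.28184) = 1/20.780 = 0.04812
[CO3²⁻] = α₂ × DIC = 0.04812 × 2.18 = 0.1049 mmol/kg
Ksp = 10^(−6.10) = 7.943×10^-7
Ω = [Ca²⁺][CO3²⁻]/Ksp = (9.69×10^-3)(1.049×10^-4) / 7.943×10^-7 = 1.28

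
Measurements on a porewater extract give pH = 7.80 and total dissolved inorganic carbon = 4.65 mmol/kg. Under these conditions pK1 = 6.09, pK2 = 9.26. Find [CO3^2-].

[CO3²⁻] = 0.153 mmol/kg

α₂ = 1 / (1 + [H⁺]/K2 + [H⁺]²/(K1K2)) = 1 / (1 + 10^+1.46 + 10^-0.25)
   = 1 / (1 + 28.840 + 0.56234) = 1/30.403 = 0.03289
[CO3²⁻] = α₂ × DIC = 0.03289 × 4.65 = 0.153 mmol/kg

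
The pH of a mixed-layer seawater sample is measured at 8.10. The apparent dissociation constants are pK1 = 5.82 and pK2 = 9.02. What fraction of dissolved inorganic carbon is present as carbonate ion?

α₂ = 1 / (1 + [H⁺]/K2 + [H⁺]²/(K1K2)) = 1 / (1 + 10^+0.92 + 10^-1.36)
   = 1 / (1 + 8.3176 + 0.043652) = 1/9.3613 = 0.1068

α₂ = 0.107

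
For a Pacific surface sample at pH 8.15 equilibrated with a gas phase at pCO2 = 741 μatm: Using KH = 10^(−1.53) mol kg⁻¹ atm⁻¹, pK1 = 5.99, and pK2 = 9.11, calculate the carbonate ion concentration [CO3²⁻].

[CO3²⁻] = 0.347 mmol/kg

[CO2*] = KH · pCO2 = 10^(−1.53) × 741×10^-6 = 2.187×10^-5 mol/kg
α₀ = 1/(1 + K1/[H⁺] + K1K2/[H⁺]²) = 1/(1 + 10^+2.16 + 10^+1.20) = 0.006196
DIC = [CO2*]/α₀ = 2.187×10^-5 / 0.006196 = 3.529 mmol/kg
[CO3²⁻] = α₂·DIC; α₂ = 0.09820, so [CO3²⁻] = 0.09820 × 3.529 = 0.347 mmol/kg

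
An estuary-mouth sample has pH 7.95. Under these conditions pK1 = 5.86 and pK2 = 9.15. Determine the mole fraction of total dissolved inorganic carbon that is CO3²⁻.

α₂ = 0.0589

α₂ = 1 / (1 + [H⁺]/K2 + [H⁺]²/(K1K2)) = 1 / (1 + 10^+1.20 + 10^-0.89)
   = 1 / (1 + 15.849 + 0.12882) = 1/16.978 = 0.05890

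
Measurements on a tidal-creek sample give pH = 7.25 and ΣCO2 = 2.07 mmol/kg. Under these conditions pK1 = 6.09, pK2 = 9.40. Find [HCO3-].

[HCO3⁻] = 1.92 mmol/kg

α₁ = 1 / (1 + [H⁺]/K1 + K2/[H⁺]) = 1 / (1 + 10^-1.16 + 10^-2.15)
   = 1 / (1 + 0.069183 + 0.0070795) = 1/1.0763 = 0.9291
[HCO3⁻] = α₁ × DIC = 0.9291 × 2.07 = 1.92 mmol/kg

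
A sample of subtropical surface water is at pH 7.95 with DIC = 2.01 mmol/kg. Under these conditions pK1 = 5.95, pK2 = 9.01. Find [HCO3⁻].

α₁ = 1 / (1 + [H⁺]/K1 + K2/[H⁺]) = 1 / (1 + 10^-2.00 + 10^-1.06)
   = 1 / (1 + 0.010000 + 0.087096) = 1/1.0971 = 0.9115
[HCO3⁻] = α₁ × DIC = 0.9115 × 2.01 = 1.83 mmol/kg

[HCO3⁻] = 1.83 mmol/kg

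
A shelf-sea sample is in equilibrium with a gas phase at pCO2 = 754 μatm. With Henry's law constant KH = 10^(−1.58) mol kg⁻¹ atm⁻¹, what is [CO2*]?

KH = 10^(−1.58) = 2.630×10^-2 mol kg⁻¹ atm⁻¹
[CO2*] = KH · pCO2 = 2.630×10^-2 × 754×10^-6 atm = 1.98×10^-5 mol/kg

[CO2*] = 19.8 μmol/kg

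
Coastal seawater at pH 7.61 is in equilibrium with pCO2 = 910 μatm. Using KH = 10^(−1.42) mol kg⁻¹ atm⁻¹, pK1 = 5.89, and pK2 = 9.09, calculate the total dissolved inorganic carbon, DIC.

[CO2*] = KH · pCO2 = 10^(−1.42) × 910×10^-6 = 3.460×10^-5 mol/kg
α₀ = 1/(1 + K1/[H⁺] + K1K2/[H⁺]²) = 1/(1 + 10^+1.72 + 10^+0.24) = 0.01811
DIC = [CO2*]/α₀ = 3.460×10^-5 / 0.01811 = 1.91 mmol/kg

DIC = 1.91 mmol/kg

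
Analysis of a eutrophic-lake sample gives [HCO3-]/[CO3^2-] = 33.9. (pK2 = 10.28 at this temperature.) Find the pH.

pH = 8.75

From K2 = [H⁺][CO3^2-]/[HCO3-]:  pH = pK2 − log₁₀([HCO3-]/[CO3^2-])
log₁₀(33.9) = +1.530
pH = 10.28 − (+1.530) = 8.75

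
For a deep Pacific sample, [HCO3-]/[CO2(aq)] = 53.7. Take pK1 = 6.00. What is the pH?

From K1 = [H⁺][HCO3-]/[CO2(aq)]:  pH = pK1 + log₁₀([HCO3-]/[CO2(aq)])
log₁₀(53.7) = +1.730
pH = 6.00 + (+1.730) = 7.73

pH = 7.73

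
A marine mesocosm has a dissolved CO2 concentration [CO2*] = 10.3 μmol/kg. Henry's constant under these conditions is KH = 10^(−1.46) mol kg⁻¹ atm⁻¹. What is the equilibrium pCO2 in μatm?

pCO2 = 297 μatm

KH = 10^(−1.46) = 3.467×10^-2 mol kg⁻¹ atm⁻¹
pCO2 = [CO2*]/KH = 10.3×10^-6 / 3.467×10^-2 = 2.97×10^-4 atm = 297 μatm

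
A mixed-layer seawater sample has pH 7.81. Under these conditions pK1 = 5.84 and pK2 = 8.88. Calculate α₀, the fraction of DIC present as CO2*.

α₀ = 1 / (1 + K1/[H⁺] + K1K2/[H⁺]²) = 1 / (1 + 10^+1.97 + 10^+0.90)
   = 1 / (1 + 93.325 + 7.9433) = 1/102.27 = 0.009778

α₀ = 0.00978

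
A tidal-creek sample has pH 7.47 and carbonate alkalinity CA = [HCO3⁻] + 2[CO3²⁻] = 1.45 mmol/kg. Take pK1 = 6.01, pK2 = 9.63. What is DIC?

DIC = 1.49 mmol/kg

CA = [HCO3⁻] + 2[CO3²⁻] = (α₁ + 2α₂)·DIC
At pH 7.47: [H⁺]/K1 = 10^-1.46 = 0.034674, K2/[H⁺] = 10^-2.16 = 0.0069183
α₁ = 1/(1 + 0.034674 + 0.0069183) = 1/1.0416 = 0.9601; α₂ = α₁·K2/[H⁺] = 0.006642
α₁ + 2α₂ = 0.9734
DIC = CA / (α₁ + 2α₂) = 1.45 / 0.9734 = 1.49 mmol/kg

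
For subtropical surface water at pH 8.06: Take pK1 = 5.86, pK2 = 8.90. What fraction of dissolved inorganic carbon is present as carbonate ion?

α₂ = 0.126

α₂ = 1 / (1 + [H⁺]/K2 + [H⁺]²/(K1K2)) = 1 / (1 + 10^+0.84 + 10^-1.36)
   = 1 / (1 + 6.9183 + 0.043652) = 1/7.9620 = 0.1256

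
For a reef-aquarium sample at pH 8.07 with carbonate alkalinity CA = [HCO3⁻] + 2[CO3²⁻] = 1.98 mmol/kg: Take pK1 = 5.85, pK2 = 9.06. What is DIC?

DIC = 1.82 mmol/kg

CA = [HCO3⁻] + 2[CO3²⁻] = (α₁ + 2α₂)·DIC
At pH 8.07: [H⁺]/K1 = 10^-2.22 = 0.0060256, K2/[H⁺] = 10^-0.99 = 0.10233
α₁ = 1/(1 + 0.0060256 + 0.10233) = 1/1.1084 = 0.9022; α₂ = α₁·K2/[H⁺] = 0.09233
α₁ + 2α₂ = 1.0869
DIC = CA / (α₁ + 2α₂) = 1.98 / 1.0869 = 1.82 mmol/kg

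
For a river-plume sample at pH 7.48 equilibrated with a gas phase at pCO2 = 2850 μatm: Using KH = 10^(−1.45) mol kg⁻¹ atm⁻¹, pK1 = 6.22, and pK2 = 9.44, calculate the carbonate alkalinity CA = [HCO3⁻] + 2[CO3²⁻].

[CO2*] = KH · pCO2 = 10^(−1.45) × 2850×10^-6 = 1.011×10^-4 mol/kg
α₀ = 1/(1 + K1/[H⁺] + K1K2/[H⁺]²) = 1/(1 + 10^+1.26 + 10^-0.70) = 0.05156
DIC = [CO2*]/α₀ = 1.011×10^-4 / 0.05156 = 1.961 mmol/kg
CA = (α₁ + 2α₂)·DIC = (0.9382 + 2×0.01029) × 1.961 = 1.88 mmol/kg

CA = 1.88 mmol/kg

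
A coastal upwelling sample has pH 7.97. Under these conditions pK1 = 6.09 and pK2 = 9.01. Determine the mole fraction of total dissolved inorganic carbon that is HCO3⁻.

α₁ = 1 / (1 + [H⁺]/K1 + K2/[H⁺]) = 1 / (1 + 10^-1.88 + 10^-1.04)
   = 1 / (1 + 0.013183 + 0.091201) = 1/1.1044 = 0.9055

α₁ = 0.905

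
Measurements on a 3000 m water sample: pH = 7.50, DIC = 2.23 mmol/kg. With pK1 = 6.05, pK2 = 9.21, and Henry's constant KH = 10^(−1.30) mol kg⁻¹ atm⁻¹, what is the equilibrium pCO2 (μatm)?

pCO2 = 1500 μatm

α₀ = 1 / (1 + K1/[H⁺] + K1K2/[H⁺]²) = 1 / (1 + 10^+1.45 + 10^-0.26)
   = 1 / (1 + 28.184 + 0.54954) = 1/29.733 = 0.03363
[CO2*] = α₀ × DIC = 0.03363 × 2.23 = 0.07500 mmol/kg
pCO2 = [CO2*]/KH = 7.500×10^-5 / 5.012×10^-2 = 1500 μatm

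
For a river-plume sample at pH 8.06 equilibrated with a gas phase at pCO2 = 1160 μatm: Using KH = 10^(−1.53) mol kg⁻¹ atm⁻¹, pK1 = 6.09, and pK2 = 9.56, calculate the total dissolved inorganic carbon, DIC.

[CO2*] = KH · pCO2 = 10^(−1.53) × 1160×10^-6 = 3.423×10^-5 mol/kg
α₀ = 1/(1 + K1/[H⁺] + K1K2/[H⁺]²) = 1/(1 + 10^+1.97 + 10^+0.47) = 0.01028
DIC = [CO2*]/α₀ = 3.423×10^-5 / 0.01028 = 3.33 mmol/kg

DIC = 3.33 mmol/kg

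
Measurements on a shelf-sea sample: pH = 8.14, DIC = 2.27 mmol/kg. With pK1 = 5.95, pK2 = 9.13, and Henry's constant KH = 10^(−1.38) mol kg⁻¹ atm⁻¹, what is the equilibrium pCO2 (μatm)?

α₀ = 1 / (1 + K1/[H⁺] + K1K2/[H⁺]²) = 1 / (1 + 10^+2.19 + 10^+1.20)
   = 1 / (1 + 154.88 + 15.849) = 1/171.73 = 0.005823
[CO2*] = α₀ × DIC = 0.005823 × 2.27 = 0.01322 mmol/kg = 13.22 μmol/kg
pCO2 = [CO2*]/KH = 1.322×10^-5 / 4.169×10^-2 = 317 μatm

pCO2 = 317 μatm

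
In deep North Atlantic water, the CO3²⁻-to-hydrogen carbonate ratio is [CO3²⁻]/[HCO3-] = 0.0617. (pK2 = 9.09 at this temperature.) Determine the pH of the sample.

From K2 = [H⁺][CO3²⁻]/[HCO3-]:  pH = pK2 + log₁₀([CO3²⁻]/[HCO3-])
log₁₀(0.0617) = -1.210
pH = 9.09 + (-1.210) = 7.88

pH = 7.88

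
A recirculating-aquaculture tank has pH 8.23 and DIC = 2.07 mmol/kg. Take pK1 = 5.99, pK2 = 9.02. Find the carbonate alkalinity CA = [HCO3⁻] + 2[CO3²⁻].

CA = 2.35 mmol/kg

CA = [HCO3⁻] + 2[CO3²⁻] = (α₁ + 2α₂)·DIC
At pH 8.23: [H⁺]/K1 = 10^-2.24 = 0.0057544, K2/[H⁺] = 10^-0.79 = 0.16218
α₁ = 1/(1 + 0.0057544 + 0.16218) = 1/1.1679 = 0.8562; α₂ = α₁·K2/[H⁺] = 0.1389
α₁ + 2α₂ = 1.1339
CA = 1.1339 × 2.07 = 2.35 mmol/kg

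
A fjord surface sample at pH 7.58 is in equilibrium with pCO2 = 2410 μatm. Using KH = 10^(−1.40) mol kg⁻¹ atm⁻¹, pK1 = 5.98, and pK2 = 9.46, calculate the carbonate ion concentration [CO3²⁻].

[CO3²⁻] = 0.0504 mmol/kg

[CO2*] = KH · pCO2 = 10^(−1.40) × 2410×10^-6 = 9.594×10^-5 mol/kg
α₀ = 1/(1 + K1/[H⁺] + K1K2/[H⁺]²) = 1/(1 + 10^+1.60 + 10^-0.28) = 0.02419
DIC = [CO2*]/α₀ = 9.594×10^-5 / 0.02419 = 3.966 mmol/kg
[CO3²⁻] = α₂·DIC; α₂ = 0.01270, so [CO3²⁻] = 0.01270 × 3.966 = 0.0504 mmol/kg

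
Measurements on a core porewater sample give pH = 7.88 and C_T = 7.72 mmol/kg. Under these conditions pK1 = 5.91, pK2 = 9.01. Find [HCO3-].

α₁ = 1 / (1 + [H⁺]/K1 + K2/[H⁺]) = 1 / (1 + 10^-1.97 + 10^-1.13)
   = 1 / (1 + 0.010715 + 0.074131) = 1/1.0848 = 0.9218
[HCO3⁻] = α₁ × DIC = 0.9218 × 7.72 = 7.12 mmol/kg

[HCO3⁻] = 7.12 mmol/kg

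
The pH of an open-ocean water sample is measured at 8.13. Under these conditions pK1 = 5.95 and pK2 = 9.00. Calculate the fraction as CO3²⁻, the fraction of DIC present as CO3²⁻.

α₂ = 1 / (1 + [H⁺]/K2 + [H⁺]²/(K1K2)) = 1 / (1 + 10^+0.87 + 10^-1.31)
   = 1 / (1 + 7.4131 + 0.048978) = 1/8.4621 = 0.1182

α₂ = 0.118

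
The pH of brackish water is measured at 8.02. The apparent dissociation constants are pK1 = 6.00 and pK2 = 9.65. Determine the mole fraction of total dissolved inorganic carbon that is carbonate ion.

α₂ = 1 / (1 + [H⁺]/K2 + [H⁺]²/(K1K2)) = 1 / (1 + 10^+1.63 + 10^-0.39)
   = 1 / (1 + 42.658 + 0.40738) = 1/44.065 = 0.02269

α₂ = 0.0227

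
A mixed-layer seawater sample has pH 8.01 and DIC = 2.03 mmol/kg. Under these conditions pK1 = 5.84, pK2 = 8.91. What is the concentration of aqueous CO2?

[CO2*] = 12.1 μmol/kg

α₀ = 1 / (1 + K1/[H⁺] + K1K2/[H⁺]²) = 1 / (1 + 10^+2.17 + 10^+1.27)
   = 1 / (1 + 147.91 + 18.621) = 1/167.53 = 0.005969
[CO2*] = α₀ × DIC = 0.005969 × 2.03 = 0.0121 mmol/kg = 12.1 μmol/kg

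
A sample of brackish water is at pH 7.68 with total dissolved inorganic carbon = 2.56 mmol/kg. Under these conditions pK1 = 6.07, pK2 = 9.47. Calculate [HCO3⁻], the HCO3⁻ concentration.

α₁ = 1 / (1 + [H⁺]/K1 + K2/[H⁺]) = 1 / (1 + 10^-1.61 + 10^-1.79)
   = 1 / (1 + 0.024547 + 0.016218) = 1/1.0408 = 0.9608
[HCO3⁻] = α₁ × DIC = 0.9608 × 2.56 = 2.46 mmol/kg

[HCO3⁻] = 2.46 mmol/kg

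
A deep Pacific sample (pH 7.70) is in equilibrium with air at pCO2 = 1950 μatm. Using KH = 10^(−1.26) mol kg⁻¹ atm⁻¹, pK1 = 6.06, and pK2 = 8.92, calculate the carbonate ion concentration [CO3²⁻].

[CO3²⁻] = 0.282 mmol/kg

[CO2*] = KH · pCO2 = 10^(−1.26) × 1950×10^-6 = 1.072×10^-4 mol/kg
α₀ = 1/(1 + K1/[H⁺] + K1K2/[H⁺]²) = 1/(1 + 10^+1.64 + 10^+0.42) = 0.02115
DIC = [CO2*]/α₀ = 1.072×10^-4 / 0.02115 = 5.067 mmol/kg
[CO3²⁻] = α₂·DIC; α₂ = 0.05563, so [CO3²⁻] = 0.05563 × 5.067 = 0.282 mmol/kg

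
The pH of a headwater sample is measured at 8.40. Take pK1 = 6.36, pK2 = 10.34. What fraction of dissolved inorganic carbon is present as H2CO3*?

α₀ = 1 / (1 + K1/[H⁺] + K1K2/[H⁺]²) = 1 / (1 + 10^+2.04 + 10^+0.10)
   = 1 / (1 + 109.65 + 1.2589) = 1/111.91 = 0.008936

α₀ = 0.00894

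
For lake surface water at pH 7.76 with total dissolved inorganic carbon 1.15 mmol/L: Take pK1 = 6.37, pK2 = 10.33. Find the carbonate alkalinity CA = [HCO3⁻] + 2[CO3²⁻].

CA = 1.11 mmol/L

CA = [HCO3⁻] + 2[CO3²⁻] = (α₁ + 2α₂)·DIC
At pH 7.76: [H⁺]/K1 = 10^-1.39 = 0.040738, K2/[H⁺] = 10^-2.57 = 0.0026915
α₁ = 1/(1 + 0.040738 + 0.0026915) = 1/1.0434 = 0.9584; α₂ = α₁·K2/[H⁺] = 0.002580
α₁ + 2α₂ = 0.9635
CA = 0.9635 × 1.15 = 1.11 mmol/L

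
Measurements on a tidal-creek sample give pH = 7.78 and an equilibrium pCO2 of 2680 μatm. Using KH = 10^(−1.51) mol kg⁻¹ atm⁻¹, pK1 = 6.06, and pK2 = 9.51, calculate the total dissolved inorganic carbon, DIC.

[CO2*] = KH · pCO2 = 10^(−1.51) × 2680×10^-6 = 8.282×10^-5 mol/kg
α₀ = 1/(1 + K1/[H⁺] + K1K2/[H⁺]²) = 1/(1 + 10^+1.72 + 10^-0.01) = 0.01836
DIC = [CO2*]/α₀ = 8.282×10^-5 / 0.01836 = 4.51 mmol/kg

DIC = 4.51 mmol/kg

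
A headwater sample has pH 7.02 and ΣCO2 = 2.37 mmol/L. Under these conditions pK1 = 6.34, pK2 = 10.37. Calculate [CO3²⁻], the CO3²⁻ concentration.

[CO3²⁻] = 0.875 μmol/L

α₂ = 1 / (1 + [H⁺]/K2 + [H⁺]²/(K1K2)) = 1 / (1 + 10^+3.35 + 10^+2.67)
   = 1 / (1 + 2238.7 + 467.74) = 1/2707.5 = 0.0003694
[CO3²⁻] = α₂ × DIC = 0.0003694 × 2.37 = 0.000875 mmol/L = 0.875 μmol/L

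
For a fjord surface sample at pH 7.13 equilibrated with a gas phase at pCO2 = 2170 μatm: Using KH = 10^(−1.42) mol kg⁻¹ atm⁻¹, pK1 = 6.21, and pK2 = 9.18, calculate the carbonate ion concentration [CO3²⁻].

[CO3²⁻] = 6.12 μmol/kg

[CO2*] = KH · pCO2 = 10^(−1.42) × 2170×10^-6 = 8.250×10^-5 mol/kg
α₀ = 1/(1 + K1/[H⁺] + K1K2/[H⁺]²) = 1/(1 + 10^+0.92 + 10^-1.13) = 0.1065
DIC = [CO2*]/α₀ = 8.250×10^-5 / 0.1065 = 0.7748 mmol/kg
[CO3²⁻] = α₂·DIC; α₂ = 0.007893, so [CO3²⁻] = 0.007893 × 0.7748 = 0.00612 mmol/kg = 6.12 μmol/kg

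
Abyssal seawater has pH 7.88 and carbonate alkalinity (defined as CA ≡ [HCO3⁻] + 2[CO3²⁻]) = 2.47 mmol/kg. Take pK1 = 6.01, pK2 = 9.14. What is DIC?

DIC = 2.38 mmol/kg

CA = [HCO3⁻] + 2[CO3²⁻] = (α₁ + 2α₂)·DIC
At pH 7.88: [H⁺]/K1 = 10^-1.87 = 0.013490, K2/[H⁺] = 10^-1.26 = 0.054954
α₁ = 1/(1 + 0.013490 + 0.054954) = 1/1.0684 = 0.9359; α₂ = α₁·K2/[H⁺] = 0.05143
α₁ + 2α₂ = 1.0388
DIC = CA / (α₁ + 2α₂) = 2.47 / 1.0388 = 2.38 mmol/kg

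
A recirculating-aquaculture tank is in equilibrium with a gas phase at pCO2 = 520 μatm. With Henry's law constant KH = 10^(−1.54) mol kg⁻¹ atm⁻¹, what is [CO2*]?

KH = 10^(−1.54) = 2.884×10^-2 mol kg⁻¹ atm⁻¹
[CO2*] = KH · pCO2 = 2.884×10^-2 × 520×10^-6 atm = 1.50×10^-5 mol/kg

[CO2*] = 15.0 μmol/kg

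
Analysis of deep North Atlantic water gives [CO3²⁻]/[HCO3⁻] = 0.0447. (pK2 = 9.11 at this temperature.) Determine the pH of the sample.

From K2 = [H⁺][CO3²⁻]/[HCO3⁻]:  pH = pK2 + log₁₀([CO3²⁻]/[HCO3⁻])
log₁₀(0.0447) = -1.350
pH = 9.11 + (-1.350) = 7.76

pH = 7.76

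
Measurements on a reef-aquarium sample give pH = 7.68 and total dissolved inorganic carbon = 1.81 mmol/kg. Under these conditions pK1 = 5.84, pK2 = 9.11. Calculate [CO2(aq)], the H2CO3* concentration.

[CO2*] = 0.0249 mmol/kg

α₀ = 1 / (1 + K1/[H⁺] + K1K2/[H⁺]²) = 1 / (1 + 10^+1.84 + 10^+0.41)
   = 1 / (1 + 69.183 + 2.5704) = 1/72.753 = 0.01375
[CO2*] = α₀ × DIC = 0.01375 × 1.81 = 0.0249 mmol/kg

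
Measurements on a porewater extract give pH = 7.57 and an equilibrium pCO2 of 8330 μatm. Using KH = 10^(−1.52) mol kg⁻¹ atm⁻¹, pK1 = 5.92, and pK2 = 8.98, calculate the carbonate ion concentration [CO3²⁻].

[CO2*] = KH · pCO2 = 10^(−1.52) × 8330×10^-6 = 2.516×10^-4 mol/kg
α₀ = 1/(1 + K1/[H⁺] + K1K2/[H⁺]²) = 1/(1 + 10^+1.65 + 10^+0.24) = 0.02109
DIC = [CO2*]/α₀ = 2.516×10^-4 / 0.02109 = 11.93 mmol/kg
[CO3²⁻] = α₂·DIC; α₂ = 0.03666, so [CO3²⁻] = 0.03666 × 11.93 = 0.437 mmol/kg

[CO3²⁻] = 0.437 mmol/kg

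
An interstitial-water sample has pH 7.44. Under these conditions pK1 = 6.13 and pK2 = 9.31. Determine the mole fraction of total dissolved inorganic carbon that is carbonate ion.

α₂ = 1 / (1 + [H⁺]/K2 + [H⁺]²/(K1K2)) = 1 / (1 + 10^+1.87 + 10^+0.56)
   = 1 / (1 + 74.131 + 3.6308) = 1/78.762 = 0.01270

α₂ = 0.0127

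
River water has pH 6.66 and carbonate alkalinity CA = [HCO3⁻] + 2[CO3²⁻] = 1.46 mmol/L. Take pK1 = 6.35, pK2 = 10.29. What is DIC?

DIC = 2.17 mmol/L

CA = [HCO3⁻] + 2[CO3²⁻] = (α₁ + 2α₂)·DIC
At pH 6.66: [H⁺]/K1 = 10^-0.31 = 0.48978, K2/[H⁺] = 10^-3.63 = 0.00023442
α₁ = 1/(1 + 0.48978 + 0.00023442) = 1/1.4900 = 0.6711; α₂ = α₁·K2/[H⁺] = 0.0001573
α₁ + 2α₂ = 0.6714
DIC = CA / (α₁ + 2α₂) = 1.46 / 0.6714 = 2.17 mmol/L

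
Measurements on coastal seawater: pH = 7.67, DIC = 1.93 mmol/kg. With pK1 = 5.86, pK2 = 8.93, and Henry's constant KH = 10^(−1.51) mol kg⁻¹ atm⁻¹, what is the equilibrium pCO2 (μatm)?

pCO2 = 904 μatm

α₀ = 1 / (1 + K1/[H⁺] + K1K2/[H⁺]²) = 1 / (1 + 10^+1.81 + 10^+0.55)
   = 1 / (1 + 64.565 + 3.5481) = 1/69.114 = 0.01447
[CO2*] = α₀ × DIC = 0.01447 × 1.93 = 0.02793 mmol/kg
pCO2 = [CO2*]/KH = 2.793×10^-5 / 3.090×10^-2 = 904 μatm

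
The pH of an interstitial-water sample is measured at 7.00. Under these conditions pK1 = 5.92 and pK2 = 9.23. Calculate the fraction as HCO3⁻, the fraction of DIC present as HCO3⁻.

α₁ = 0.918

α₁ = 1 / (1 + [H⁺]/K1 + K2/[H⁺]) = 1 / (1 + 10^-1.08 + 10^-2.23)
   = 1 / (1 + 0.083176 + 0.0058884) = 1/1.0891 = 0.9182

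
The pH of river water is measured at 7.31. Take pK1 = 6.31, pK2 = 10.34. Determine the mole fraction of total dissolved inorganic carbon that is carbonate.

α₂ = 0.000848

α₂ = 1 / (1 + [H⁺]/K2 + [H⁺]²/(K1K2)) = 1 / (1 + 10^+3.03 + 10^+2.03)
   = 1 / (1 + 1071.5 + 107.15) = 1/1179.7 = 0.0008477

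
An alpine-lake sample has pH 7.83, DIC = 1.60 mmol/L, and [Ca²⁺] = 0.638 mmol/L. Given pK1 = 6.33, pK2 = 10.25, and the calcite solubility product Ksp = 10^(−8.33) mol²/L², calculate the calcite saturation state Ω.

α₂ = 1 / (1 + [H⁺]/K2 + [H⁺]²/(K1K2)) = 1 / (1 + 10^+2.42 + 10^+0.92)
   = 1 / (1 + 263.03 + 8.3176) = 1/272.34 = 0.003672
[CO3²⁻] = α₂ × DIC = 0.003672 × 1.60 = 0.005875 mmol/L = 5.875 μmol/L
Ksp = 10^(−8.33) = 4.677×10^-9
Ω = [Ca²⁺][CO3²⁻]/Ksp = (0.638×10^-3)(5.875×10^-6) / 4.677×10^-9 = 0.801

Ω = 0.801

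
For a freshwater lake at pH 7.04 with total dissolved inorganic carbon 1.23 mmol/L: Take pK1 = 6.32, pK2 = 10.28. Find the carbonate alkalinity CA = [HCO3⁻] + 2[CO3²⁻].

CA = 1.03 mmol/L

CA = [HCO3⁻] + 2[CO3²⁻] = (α₁ + 2α₂)·DIC
At pH 7.04: [H⁺]/K1 = 10^-0.72 = 0.19055, K2/[H⁺] = 10^-3.24 = 0.00057544
α₁ = 1/(1 + 0.19055 + 0.00057544) = 1/1.1911 = 0.8395; α₂ = α₁·K2/[H⁺] = 0.0004831
α₁ + 2α₂ = 0.8405
CA = 0.8405 × 1.23 = 1.03 mmol/L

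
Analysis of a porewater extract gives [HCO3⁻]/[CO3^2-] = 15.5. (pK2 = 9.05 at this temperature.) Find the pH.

pH = 7.86

From K2 = [H⁺][CO3^2-]/[HCO3⁻]:  pH = pK2 − log₁₀([HCO3⁻]/[CO3^2-])
log₁₀(15.5) = +1.190
pH = 9.05 − (+1.190) = 7.86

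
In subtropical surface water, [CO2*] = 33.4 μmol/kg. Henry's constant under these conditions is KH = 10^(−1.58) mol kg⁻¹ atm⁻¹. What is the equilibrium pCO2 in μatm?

pCO2 = 1270 μatm

KH = 10^(−1.58) = 2.630×10^-2 mol kg⁻¹ atm⁻¹
pCO2 = [CO2*]/KH = 33.4×10^-6 / 2.630×10^-2 = 1.27×10^-3 atm = 1270 μatm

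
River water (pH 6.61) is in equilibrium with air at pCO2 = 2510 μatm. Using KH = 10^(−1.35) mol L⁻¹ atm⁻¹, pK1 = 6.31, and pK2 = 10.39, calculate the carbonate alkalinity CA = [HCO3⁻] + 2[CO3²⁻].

[CO2*] = KH · pCO2 = 10^(−1.35) × 2510×10^-6 = 1.121×10^-4 mol/L
α₀ = 1/(1 + K1/[H⁺] + K1K2/[H⁺]²) = 1/(1 + 10^+0.30 + 10^-3.48) = 0.3338
DIC = [CO2*]/α₀ = 1.121×10^-4 / 0.3338 = 0.3359 mmol/L
CA = (α₁ + 2α₂)·DIC = (0.6661 + 2×0.0001105) × 0.3359 = 0.224 mmol/L

CA = 0.224 mmol/L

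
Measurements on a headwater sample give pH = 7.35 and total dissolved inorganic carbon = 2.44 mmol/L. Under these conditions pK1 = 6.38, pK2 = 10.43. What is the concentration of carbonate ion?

α₂ = 1 / (1 + [H⁺]/K2 + [H⁺]²/(K1K2)) = 1 / (1 + 10^+3.08 + 10^+2.11)
   = 1 / (1 + 1202.3 + 128.82) = 1/1332.1 = 0.0007507
[CO3²⁻] = α₂ × DIC = 0.0007507 × 2.44 = 0.00183 mmol/L = 1.83 μmol/L

[CO3²⁻] = 1.83 μmol/L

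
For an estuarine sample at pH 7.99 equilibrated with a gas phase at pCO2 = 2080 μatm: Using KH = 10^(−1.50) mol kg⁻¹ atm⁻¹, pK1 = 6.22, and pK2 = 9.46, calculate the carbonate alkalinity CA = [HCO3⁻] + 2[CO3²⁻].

CA = 4.14 mmol/kg

[CO2*] = KH · pCO2 = 10^(−1.50) × 2080×10^-6 = 6.578×10^-5 mol/kg
α₀ = 1/(1 + K1/[H⁺] + K1K2/[H⁺]²) = 1/(1 + 10^+1.77 + 10^+0.30) = 0.01616
DIC = [CO2*]/α₀ = 6.578×10^-5 / 0.01616 = 4.070 mmol/kg
CA = (α₁ + 2α₂)·DIC = (0.9516 + 2×0.03224) × 4.070 = 4.14 mmol/kg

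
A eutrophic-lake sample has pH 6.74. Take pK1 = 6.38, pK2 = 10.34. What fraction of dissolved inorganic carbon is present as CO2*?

α₀ = 0.304

α₀ = 1 / (1 + K1/[H⁺] + K1K2/[H⁺]²) = 1 / (1 + 10^+0.36 + 10^-3.24)
   = 1 / (1 + 2.2909 + 0.00057544) = 1/3.2914 = 0.3038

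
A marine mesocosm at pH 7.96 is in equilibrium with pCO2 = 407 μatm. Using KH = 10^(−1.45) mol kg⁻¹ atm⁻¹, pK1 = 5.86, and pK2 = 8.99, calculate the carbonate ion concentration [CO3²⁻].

[CO3²⁻] = 0.170 mmol/kg

[CO2*] = KH · pCO2 = 10^(−1.45) × 407×10^-6 = 1.444×10^-5 mol/kg
α₀ = 1/(1 + K1/[H⁺] + K1K2/[H⁺]²) = 1/(1 + 10^+2.10 + 10^+1.07) = 0.007213
DIC = [CO2*]/α₀ = 1.444×10^-5 / 0.007213 = 2.002 mmol/kg
[CO3²⁻] = α₂·DIC; α₂ = 0.08474, so [CO3²⁻] = 0.08474 × 2.002 = 0.170 mmol/kg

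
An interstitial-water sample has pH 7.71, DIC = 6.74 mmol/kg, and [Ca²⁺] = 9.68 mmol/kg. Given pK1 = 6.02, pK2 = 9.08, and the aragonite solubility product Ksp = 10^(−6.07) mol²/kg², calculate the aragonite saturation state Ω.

α₂ = 1 / (1 + [H⁺]/K2 + [H⁺]²/(K1K2)) = 1 / (1 + 10^+1.37 + 10^-0.32)
   = 1 / (1 + 23.442 + 0.47863) = 1/24.921 = 0.04013
[CO3²⁻] = α₂ × DIC = 0.04013 × 6.74 = 0.2705 mmol/kg
Ksp = 10^(−6.07) = 8.511×10^-7
Ω = [Ca²⁺][CO3²⁻]/Ksp = (9.68×10^-3)(2.705×10^-4) / 8.511×10^-7 = 3.08

Ω = 3.08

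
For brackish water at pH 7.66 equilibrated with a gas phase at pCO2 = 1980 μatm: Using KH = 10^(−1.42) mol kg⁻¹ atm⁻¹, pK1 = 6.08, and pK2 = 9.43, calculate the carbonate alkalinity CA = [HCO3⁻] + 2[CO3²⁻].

CA = 2.96 mmol/kg

[CO2*] = KH · pCO2 = 10^(−1.42) × 1980×10^-6 = 7.528×10^-5 mol/kg
α₀ = 1/(1 + K1/[H⁺] + K1K2/[H⁺]²) = 1/(1 + 10^+1.58 + 10^-0.19) = 0.02521
DIC = [CO2*]/α₀ = 7.528×10^-5 / 0.02521 = 2.986 mmol/kg
CA = (α₁ + 2α₂)·DIC = (0.9585 + 2×0.01628) × 2.986 = 2.96 mmol/kg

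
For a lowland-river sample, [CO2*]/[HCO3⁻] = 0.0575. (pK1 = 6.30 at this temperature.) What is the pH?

From K1 = [H⁺][HCO3⁻]/[CO2*]:  pH = pK1 − log₁₀([CO2*]/[HCO3⁻])
log₁₀(0.0575) = -1.240
pH = 6.30 − (-1.240) = 7.54

pH = 7.54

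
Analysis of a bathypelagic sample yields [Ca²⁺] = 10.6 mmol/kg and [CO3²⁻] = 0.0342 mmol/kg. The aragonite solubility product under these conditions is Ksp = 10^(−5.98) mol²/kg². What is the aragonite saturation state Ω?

Ksp = 10^(−5.98) = 1.047×10^-6
Ω = [Ca²⁺][CO3²⁻]/Ksp = (10.6×10^-3)(0.0342×10^-3) / 1.047×10^-6 = 0.346

Ω = 0.346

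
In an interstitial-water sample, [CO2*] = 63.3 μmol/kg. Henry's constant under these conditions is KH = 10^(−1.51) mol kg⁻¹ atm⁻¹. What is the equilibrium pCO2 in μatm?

KH = 10^(−1.51) = 3.090×10^-2 mol kg⁻¹ atm⁻¹
pCO2 = [CO2*]/KH = 63.3×10^-6 / 3.090×10^-2 = 2.05×10^-3 atm = 2050 μatm

pCO2 = 2050 μatm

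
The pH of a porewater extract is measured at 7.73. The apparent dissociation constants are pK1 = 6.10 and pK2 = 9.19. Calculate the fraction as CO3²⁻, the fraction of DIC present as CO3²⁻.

α₂ = 0.0328

α₂ = 1 / (1 + [H⁺]/K2 + [H⁺]²/(K1K2)) = 1 / (1 + 10^+1.46 + 10^-0.17)
   = 1 / (1 + 28.840 + 0.67608) = 1/30.516 = 0.03277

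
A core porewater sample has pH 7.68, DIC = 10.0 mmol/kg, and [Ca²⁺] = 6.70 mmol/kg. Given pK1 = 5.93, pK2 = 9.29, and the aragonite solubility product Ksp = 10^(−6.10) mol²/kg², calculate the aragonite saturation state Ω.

Ω = 1.99

α₂ = 1 / (1 + [H⁺]/K2 + [H⁺]²/(K1K2)) = 1 / (1 + 10^+1.61 + 10^-0.14)
   = 1 / (1 + 40.738 + 0.72444) = 1/42.462 = 0.02355
[CO3²⁻] = α₂ × DIC = 0.02355 × 10.0 = 0.2355 mmol/kg
Ksp = 10^(−6.10) = 7.943×10^-7
Ω = [Ca²⁺][CO3²⁻]/Ksp = (6.70×10^-3)(2.355×10^-4) / 7.943×10^-7 = 1.99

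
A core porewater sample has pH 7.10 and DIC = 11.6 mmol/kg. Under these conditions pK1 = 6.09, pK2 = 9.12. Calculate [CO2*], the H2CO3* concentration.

[CO2*] = 1.02 mmol/kg

α₀ = 1 / (1 + K1/[H⁺] + K1K2/[H⁺]²) = 1 / (1 + 10^+1.01 + 10^-1.01)
   = 1 / (1 + 10.233 + 0.097724) = 1/11.331 = 0.08826
[CO2*] = α₀ × DIC = 0.08826 × 11.6 = 1.02 mmol/kg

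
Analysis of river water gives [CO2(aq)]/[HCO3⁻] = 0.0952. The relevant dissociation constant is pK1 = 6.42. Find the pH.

From K1 = [H⁺][HCO3⁻]/[CO2(aq)]:  pH = pK1 − log₁₀([CO2(aq)]/[HCO3⁻])
log₁₀(0.0952) = -1.021
pH = 6.42 − (-1.021) = 7.44

pH = 7.44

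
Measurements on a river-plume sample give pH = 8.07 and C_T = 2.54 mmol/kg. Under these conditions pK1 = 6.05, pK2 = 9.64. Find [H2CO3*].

α₀ = 1 / (1 + K1/[H⁺] + K1K2/[H⁺]²) = 1 / (1 + 10^+2.02 + 10^+0.45)
   = 1 / (1 + 104.71 + 2.8184) = 1/108.53 = 0.009214
[CO2*] = α₀ × DIC = 0.009214 × 2.54 = 0.0234 mmol/kg

[CO2*] = 0.0234 mmol/kg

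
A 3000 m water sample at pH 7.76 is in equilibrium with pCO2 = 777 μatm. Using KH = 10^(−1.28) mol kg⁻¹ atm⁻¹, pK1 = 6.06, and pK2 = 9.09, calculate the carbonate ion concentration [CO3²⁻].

[CO3²⁻] = 0.0956 mmol/kg

[CO2*] = KH · pCO2 = 10^(−1.28) × 777×10^-6 = 4.078×10^-5 mol/kg
α₀ = 1/(1 + K1/[H⁺] + K1K2/[H⁺]²) = 1/(1 + 10^+1.70 + 10^+0.37) = 0.01870
DIC = [CO2*]/α₀ = 4.078×10^-5 / 0.01870 = 2.180 mmol/kg
[CO3²⁻] = α₂·DIC; α₂ = 0.04385, so [CO3²⁻] = 0.04385 × 2.180 = 0.0956 mmol/kg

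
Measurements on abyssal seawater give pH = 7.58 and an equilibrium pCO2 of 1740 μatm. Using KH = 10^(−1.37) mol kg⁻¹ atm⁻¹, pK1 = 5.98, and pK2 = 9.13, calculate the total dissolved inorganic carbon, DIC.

DIC = 3.11 mmol/kg

[CO2*] = KH · pCO2 = 10^(−1.37) × 1740×10^-6 = 7.422×10^-5 mol/kg
α₀ = 1/(1 + K1/[H⁺] + K1K2/[H⁺]²) = 1/(1 + 10^+1.60 + 10^+0.05) = 0.02385
DIC = [CO2*]/α₀ = 7.422×10^-5 / 0.02385 = 3.11 mmol/kg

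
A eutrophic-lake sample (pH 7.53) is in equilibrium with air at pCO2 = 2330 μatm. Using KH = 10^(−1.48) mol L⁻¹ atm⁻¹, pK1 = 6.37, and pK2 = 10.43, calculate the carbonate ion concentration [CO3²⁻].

[CO3²⁻] = 1.40 μmol/L

[CO2*] = KH · pCO2 = 10^(−1.48) × 2330×10^-6 = 7.715×10^-5 mol/L
α₀ = 1/(1 + K1/[H⁺] + K1K2/[H⁺]²) = 1/(1 + 10^+1.16 + 10^-1.74) = 0.06463
DIC = [CO2*]/α₀ = 7.715×10^-5 / 0.06463 = 1.194 mmol/L
[CO3²⁻] = α₂·DIC; α₂ = 0.001176, so [CO3²⁻] = 0.001176 × 1.194 = 0.00140 mmol/L = 1.40 μmol/L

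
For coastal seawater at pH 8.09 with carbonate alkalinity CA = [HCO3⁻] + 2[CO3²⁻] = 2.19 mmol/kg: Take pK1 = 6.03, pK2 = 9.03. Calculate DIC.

CA = [HCO3⁻] + 2[CO3²⁻] = (α₁ + 2α₂)·DIC
At pH 8.09: [H⁺]/K1 = 10^-2.06 = 0.0087096, K2/[H⁺] = 10^-0.94 = 0.11482
α₁ = 1/(1 + 0.0087096 + 0.11482) = 1/1.1235 = 0.8901; α₂ = α₁·K2/[H⁺] = 0.1022
α₁ + 2α₂ = 1.0944
DIC = CA / (α₁ + 2α₂) = 2.19 / 1.0944 = 2.00 mmol/kg

DIC = 2.00 mmol/kg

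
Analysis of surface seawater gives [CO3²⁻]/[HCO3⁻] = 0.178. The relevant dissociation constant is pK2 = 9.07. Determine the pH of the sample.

From K2 = [H⁺][CO3²⁻]/[HCO3⁻]:  pH = pK2 + log₁₀([CO3²⁻]/[HCO3⁻])
log₁₀(0.178) = -0.750
pH = 9.07 + (-0.750) = 8.32

pH = 8.32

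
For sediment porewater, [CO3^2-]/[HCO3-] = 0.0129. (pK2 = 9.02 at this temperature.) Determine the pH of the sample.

pH = 7.13

From K2 = [H⁺][CO3^2-]/[HCO3-]:  pH = pK2 + log₁₀([CO3^2-]/[HCO3-])
log₁₀(0.0129) = -1.889
pH = 9.02 + (-1.889) = 7.13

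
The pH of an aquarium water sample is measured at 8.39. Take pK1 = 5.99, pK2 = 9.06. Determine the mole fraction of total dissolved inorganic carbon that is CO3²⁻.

α₂ = 1 / (1 + [H⁺]/K2 + [H⁺]²/(K1K2)) = 1 / (1 + 10^+0.67 + 10^-1.73)
   = 1 / (1 + 4.6774 + 0.018621) = 1/5.6960 = 0.1756

α₂ = 0.176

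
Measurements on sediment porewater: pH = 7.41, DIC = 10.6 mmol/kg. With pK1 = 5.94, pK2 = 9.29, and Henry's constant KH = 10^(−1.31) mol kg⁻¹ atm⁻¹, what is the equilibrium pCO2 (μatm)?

pCO2 = 7000 μatm

α₀ = 1 / (1 + K1/[H⁺] + K1K2/[H⁺]²) = 1 / (1 + 10^+1.47 + 10^-0.41)
   = 1 / (1 + 29.512 + 0.38905) = 1/30.901 = 0.03236
[CO2*] = α₀ × DIC = 0.03236 × 10.6 = 0.3430 mmol/kg
pCO2 = [CO2*]/KH = 3.430×10^-4 / 4.898×10^-2 = 7000 μatm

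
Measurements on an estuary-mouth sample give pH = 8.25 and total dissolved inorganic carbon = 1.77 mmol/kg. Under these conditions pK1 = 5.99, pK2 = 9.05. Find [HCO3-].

[HCO3⁻] = 1.52 mmol/kg

α₁ = 1 / (1 + [H⁺]/K1 + K2/[H⁺]) = 1 / (1 + 10^-2.26 + 10^-0.80)
   = 1 / (1 + 0.0054954 + 0.15849) = 1/1.1640 = 0.8591
[HCO3⁻] = α₁ × DIC = 0.8591 × 1.77 = 1.52 mmol/kg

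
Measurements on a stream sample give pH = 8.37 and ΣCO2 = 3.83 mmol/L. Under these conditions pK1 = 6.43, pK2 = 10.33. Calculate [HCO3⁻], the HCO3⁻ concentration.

[HCO3⁻] = 3.75 mmol/L

α₁ = 1 / (1 + [H⁺]/K1 + K2/[H⁺]) = 1 / (1 + 10^-1.94 + 10^-1.96)
   = 1 / (1 + 0.011482 + 0.010965) = 1/1.0224 = 0.9780
[HCO3⁻] = α₁ × DIC = 0.9780 × 3.83 = 3.75 mmol/L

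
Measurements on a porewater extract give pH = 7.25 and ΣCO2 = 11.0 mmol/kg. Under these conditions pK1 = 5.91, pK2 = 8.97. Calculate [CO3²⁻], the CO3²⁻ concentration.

α₂ = 1 / (1 + [H⁺]/K2 + [H⁺]²/(K1K2)) = 1 / (1 + 10^+1.72 + 10^+0.38)
   = 1 / (1 + 52.481 + 2.3988) = 1/55.880 = 0.01790
[CO3²⁻] = α₂ × DIC = 0.01790 × 11.0 = 0.197 mmol/kg

[CO3²⁻] = 0.197 mmol/kg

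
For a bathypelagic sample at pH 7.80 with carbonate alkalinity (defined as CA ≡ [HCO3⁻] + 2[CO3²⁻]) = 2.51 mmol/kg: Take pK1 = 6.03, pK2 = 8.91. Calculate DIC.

CA = [HCO3⁻] + 2[CO3²⁻] = (α₁ + 2α₂)·DIC
At pH 7.80: [H⁺]/K1 = 10^-1.77 = 0.016982, K2/[H⁺] = 10^-1.11 = 0.077625
α₁ = 1/(1 + 0.016982 + 0.077625) = 1/1.0946 = 0.9136; α₂ = α₁·K2/[H⁺] = 0.07092
α₁ + 2α₂ = 1.0554
DIC = CA / (α₁ + 2α₂) = 2.51 / 1.0554 = 2.38 mmol/kg

DIC = 2.38 mmol/kg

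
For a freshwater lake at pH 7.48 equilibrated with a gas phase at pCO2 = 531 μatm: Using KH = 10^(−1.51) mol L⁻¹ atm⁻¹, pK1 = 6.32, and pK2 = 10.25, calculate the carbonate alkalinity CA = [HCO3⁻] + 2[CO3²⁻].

CA = 0.238 mmol/L

[CO2*] = KH · pCO2 = 10^(−1.51) × 531×10^-6 = 1.641×10^-5 mol/L
α₀ = 1/(1 + K1/[H⁺] + K1K2/[H⁺]²) = 1/(1 + 10^+1.16 + 10^-1.61) = 0.06460
DIC = [CO2*]/α₀ = 1.641×10^-5 / 0.06460 = 0.2540 mmol/L
CA = (α₁ + 2α₂)·DIC = (0.9338 + 2×0.001586) × 0.2540 = 0.238 mmol/L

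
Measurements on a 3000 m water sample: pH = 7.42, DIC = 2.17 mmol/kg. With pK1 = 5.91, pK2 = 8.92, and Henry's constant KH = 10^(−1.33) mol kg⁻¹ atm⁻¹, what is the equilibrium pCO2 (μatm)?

pCO2 = 1350 μatm

α₀ = 1 / (1 + K1/[H⁺] + K1K2/[H⁺]²) = 1 / (1 + 10^+1.51 + 10^+0.01)
   = 1 / (1 + 32.359 + 1.0233) = 1/34.383 = 0.02908
[CO2*] = α₀ × DIC = 0.02908 × 2.17 = 0.06311 mmol/kg
pCO2 = [CO2*]/KH = 6.311×10^-5 / 4.677×10^-2 = 1350 μatm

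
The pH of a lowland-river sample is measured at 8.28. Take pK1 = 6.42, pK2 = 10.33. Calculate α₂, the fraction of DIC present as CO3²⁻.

α₂ = 0.00871

α₂ = 1 / (1 + [H⁺]/K2 + [H⁺]²/(K1K2)) = 1 / (1 + 10^+2.05 + 10^+0.19)
   = 1 / (1 + 112.20 + 1.5488) = 1/114.75 = 0.008715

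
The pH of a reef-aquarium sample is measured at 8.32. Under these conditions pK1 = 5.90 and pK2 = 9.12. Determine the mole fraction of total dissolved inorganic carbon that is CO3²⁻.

α₂ = 1 / (1 + [H⁺]/K2 + [H⁺]²/(K1K2)) = 1 / (1 + 10^+0.80 + 10^-1.62)
   = 1 / (1 + 6.3096 + 0.023988) = 1/7.3336 = 0.1364

α₂ = 0.136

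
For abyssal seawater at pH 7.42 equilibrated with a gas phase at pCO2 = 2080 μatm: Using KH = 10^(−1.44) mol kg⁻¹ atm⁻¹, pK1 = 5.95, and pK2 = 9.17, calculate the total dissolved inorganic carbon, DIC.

DIC = 2.34 mmol/kg

[CO2*] = KH · pCO2 = 10^(−1.44) × 2080×10^-6 = 7.552×10^-5 mol/kg
α₀ = 1/(1 + K1/[H⁺] + K1K2/[H⁺]²) = 1/(1 + 10^+1.47 + 10^-0.28) = 0.03222
DIC = [CO2*]/α₀ = 7.552×10^-5 / 0.03222 = 2.34 mmol/kg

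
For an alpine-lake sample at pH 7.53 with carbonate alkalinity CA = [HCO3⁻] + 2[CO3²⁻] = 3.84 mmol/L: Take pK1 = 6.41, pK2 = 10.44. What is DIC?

CA = [HCO3⁻] + 2[CO3²⁻] = (α₁ + 2α₂)·DIC
At pH 7.53: [H⁺]/K1 = 10^-1.12 = 0.075858, K2/[H⁺] = 10^-2.91 = 0.0012303
α₁ = 1/(1 + 0.075858 + 0.0012303) = 1/1.0771 = 0.9284; α₂ = α₁·K2/[H⁺] = 0.001142
α₁ + 2α₂ = 0.9307
DIC = CA / (α₁ + 2α₂) = 3.84 / 0.9307 = 4.13 mmol/L

DIC = 4.13 mmol/L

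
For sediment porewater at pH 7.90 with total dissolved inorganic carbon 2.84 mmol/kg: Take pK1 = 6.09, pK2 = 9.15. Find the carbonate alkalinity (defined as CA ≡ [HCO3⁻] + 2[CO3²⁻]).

CA = 2.95 mmol/kg

CA = [HCO3⁻] + 2[CO3²⁻] = (α₁ + 2α₂)·DIC
At pH 7.90: [H⁺]/K1 = 10^-1.81 = 0.015488, K2/[H⁺] = 10^-1.25 = 0.056234
α₁ = 1/(1 + 0.015488 + 0.056234) = 1/1.0717 = 0.9331; α₂ = α₁·K2/[H⁺] = 0.05247
α₁ + 2α₂ = 1.0380
CA = 1.0380 × 2.84 = 2.95 mmol/kg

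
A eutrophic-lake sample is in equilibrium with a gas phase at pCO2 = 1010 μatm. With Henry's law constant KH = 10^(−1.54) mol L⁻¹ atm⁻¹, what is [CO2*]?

[CO2*] = 29.1 μmol/L

KH = 10^(−1.54) = 2.884×10^-2 mol L⁻¹ atm⁻¹
[CO2*] = KH · pCO2 = 2.884×10^-2 × 1010×10^-6 atm = 2.91×10^-5 mol/L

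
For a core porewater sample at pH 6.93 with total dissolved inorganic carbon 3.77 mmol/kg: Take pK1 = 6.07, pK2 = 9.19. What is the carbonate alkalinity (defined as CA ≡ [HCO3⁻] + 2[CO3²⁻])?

CA = [HCO3⁻] + 2[CO3²⁻] = (α₁ + 2α₂)·DIC
At pH 6.93: [H⁺]/K1 = 10^-0.86 = 0.13804, K2/[H⁺] = 10^-2.26 = 0.0054954
α₁ = 1/(1 + 0.13804 + 0.0054954) = 1/1.1435 = 0.8745; α₂ = α₁·K2/[H⁺] = 0.004806
α₁ + 2α₂ = 0.8841
CA = 0.8841 × 3.77 = 3.33 mmol/kg

CA = 3.33 mmol/kg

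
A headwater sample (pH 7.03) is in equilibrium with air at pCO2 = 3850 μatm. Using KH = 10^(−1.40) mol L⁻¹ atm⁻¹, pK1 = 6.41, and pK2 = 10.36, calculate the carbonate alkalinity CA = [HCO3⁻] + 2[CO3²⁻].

[CO2*] = KH · pCO2 = 10^(−1.40) × 3850×10^-6 = 1.533×10^-4 mol/L
α₀ = 1/(1 + K1/[H⁺] + K1K2/[H⁺]²) = 1/(1 + 10^+0.62 + 10^-2.71) = 0.1934
DIC = [CO2*]/α₀ = 1.533×10^-4 / 0.1934 = 0.7925 mmol/L
CA = (α₁ + 2α₂)·DIC = (0.8062 + 2×0.0003771) × 0.7925 = 0.640 mmol/L

CA = 0.640 mmol/L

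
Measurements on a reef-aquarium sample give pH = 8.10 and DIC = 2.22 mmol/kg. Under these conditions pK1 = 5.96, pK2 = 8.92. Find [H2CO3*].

α₀ = 1 / (1 + K1/[H⁺] + K1K2/[H⁺]²) = 1 / (1 + 10^+2.14 + 10^+1.32)
   = 1 / (1 + 138.04 + 20.893) = 1/159.93 = 0.006253
[CO2*] = α₀ × DIC = 0.006253 × 2.22 = 0.0139 mmol/kg = 13.9 μmol/kg

[CO2*] = 13.9 μmol/kg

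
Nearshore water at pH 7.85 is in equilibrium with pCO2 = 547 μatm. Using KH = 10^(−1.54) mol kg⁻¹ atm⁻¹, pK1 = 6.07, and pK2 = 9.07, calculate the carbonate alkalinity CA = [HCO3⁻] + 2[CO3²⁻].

[CO2*] = KH · pCO2 = 10^(−1.54) × 547×10^-6 = 1.578×10^-5 mol/kg
α₀ = 1/(1 + K1/[H⁺] + K1K2/[H⁺]²) = 1/(1 + 10^+1.78 + 10^+0.56) = 0.01541
DIC = [CO2*]/α₀ = 1.578×10^-5 / 0.01541 = 1.024 mmol/kg
CA = (α₁ + 2α₂)·DIC = (0.9286 + 2×0.05596) × 1.024 = 1.07 mmol/kg

CA = 1.07 mmol/kg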